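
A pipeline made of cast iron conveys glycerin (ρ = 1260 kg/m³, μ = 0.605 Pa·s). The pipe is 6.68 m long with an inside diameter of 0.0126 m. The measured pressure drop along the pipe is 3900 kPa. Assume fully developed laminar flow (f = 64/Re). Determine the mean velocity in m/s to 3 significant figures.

For laminar flow, f = 64/Re with Re = ρVD/μ, so Darcy-Weisbach reduces to ΔP = 32μLV/D². Solving for V: V = ΔP·D²/(32μL) = 3.9e+06·(0.0126)²/(32·0.605·6.68) = 4.788 m/s.
Check: Re = ρVD/μ = 1260·4.788·0.0126/0.605 = 125.6 < 2300, so the laminar assumption holds.

V ≈ 4.79 m/s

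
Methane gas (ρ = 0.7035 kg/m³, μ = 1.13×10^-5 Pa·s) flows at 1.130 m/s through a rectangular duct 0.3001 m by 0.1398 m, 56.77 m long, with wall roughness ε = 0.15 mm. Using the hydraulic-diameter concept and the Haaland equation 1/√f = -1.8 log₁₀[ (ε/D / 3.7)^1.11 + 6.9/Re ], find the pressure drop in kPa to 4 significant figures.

ΔP ≈ 0.003971 kPa

Hydraulic diameter D_h = 4A/P = 4·(0.3001·0.1398)/(2·(0.3001+0.1398)) = 0.1678/0.8798 = 0.1907 m.
Re = ρVD_h/μ = 0.7035·1.13·0.1907/1.13e-05 = 1.342e+04.
ε/D_h = 0.00015/0.1907 = 0.000786; Haaland gives 1/√f = -1.8 log₁₀[8.38e-05+0.000514] = 5.802, so f = 0.02971.
ΔP = f(L/D_h)(ρV²/2) = 0.02971·56.77/0.1907·0.4491 = 3.971 Pa.
ΔP = 0.003971 kPa.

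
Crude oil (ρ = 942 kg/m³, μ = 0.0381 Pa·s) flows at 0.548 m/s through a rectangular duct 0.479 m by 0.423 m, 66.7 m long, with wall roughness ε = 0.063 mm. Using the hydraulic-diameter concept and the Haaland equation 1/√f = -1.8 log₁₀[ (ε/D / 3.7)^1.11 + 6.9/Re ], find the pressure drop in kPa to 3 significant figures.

Hydraulic diameter D_h = 4A/P = 4·(0.479·0.423)/(2·(0.479+0.423)) = 0.8105/1.804 = 0.4493 m.
Re = ρVD_h/μ = 942·0.548·0.4493/0.0381 = 6087.
ε/D_h = 6.3e-05/0.4493 = 0.00014; Haaland gives 1/√f = -1.8 log₁₀[1.24e-05+0.00113] = 5.294, so f = 0.03569.
ΔP = f(L/D_h)(ρV²/2) = 0.03569·66.7/0.4493·141.4 = 749.4 Pa.
ΔP = 0.749 kPa.

ΔP ≈ 0.749 kPa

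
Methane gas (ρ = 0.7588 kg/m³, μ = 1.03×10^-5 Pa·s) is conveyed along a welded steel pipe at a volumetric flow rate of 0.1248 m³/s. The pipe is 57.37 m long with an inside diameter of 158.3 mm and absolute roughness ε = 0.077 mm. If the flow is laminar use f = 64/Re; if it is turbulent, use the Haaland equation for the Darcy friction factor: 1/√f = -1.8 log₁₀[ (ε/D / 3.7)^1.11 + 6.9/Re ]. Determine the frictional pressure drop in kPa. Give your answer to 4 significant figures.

Cross-sectional area A = πD²/4 = π(0.1583)²/4 = 0.01968 m²; mean velocity V = Q/A = 0.1248/0.01968 = 6.341 m/s.
Reynolds number Re = ρVD/μ = 0.7588 · 6.341 · 0.1583 / 1.03e-05 = 7.395e+04.
Re > 4000 → turbulent. Relative roughness ε/D = 7.7e-05/0.1583 = 0.000486. Haaland: 1/√f = -1.8 log₁₀[(0.000486/3.7)^1.11 + 6.9/7.395e+04] = -1.8 log₁₀[4.92e-05 + 9.33e-05] = 6.923, so f = 0.02086.
Darcy-Weisbach: ΔP = f(L/D)(ρV²/2) = 0.02086·(57.37/0.1583)·(0.7588·6.341²/2) = 0.02086·362.4·15.26 = 115.4 Pa.
ΔP = 115.4 Pa = 0.1154 kPa.

ΔP ≈ 0.1154 kPa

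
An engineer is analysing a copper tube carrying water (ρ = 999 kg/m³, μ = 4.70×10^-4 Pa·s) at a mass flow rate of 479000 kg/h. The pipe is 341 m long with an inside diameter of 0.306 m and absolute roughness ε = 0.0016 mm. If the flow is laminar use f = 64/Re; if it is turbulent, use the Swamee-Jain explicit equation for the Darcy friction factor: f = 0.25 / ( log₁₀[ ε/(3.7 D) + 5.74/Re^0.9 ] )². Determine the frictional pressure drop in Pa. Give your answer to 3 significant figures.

ṁ = 479000 kg/h = 479000/3600 = 133.1 kg/s.
A = πD²/4 = π(0.306)²/4 = 0.07354 m²; mean velocity V = ṁ/(ρA) = 133.1/(999 · 0.07354) = 1.811 m/s.
Reynolds number Re = ρVD/μ = 999 · 1.811 · 0.306 / 0.00047 = 1.178e+06.
Re > 4000 → turbulent. Relative roughness ε/D = 1.6e-06/0.306 = 5.23e-06. Swamee-Jain: f = 0.25/(log₁₀[5.23e-06/3.7 + 5.74/1.178e+06^0.9])² = 0.25/(log₁₀[1.41e-06 + 1.97e-05])² = 0.25/(-4.675)² = 0.01144.
Darcy-Weisbach: ΔP = f(L/D)(ρV²/2) = 0.01144·(341/0.306)·(999·1.811²/2) = 0.01144·1114·1638 = 2.088e+04 Pa.

ΔP ≈ 20900 Pa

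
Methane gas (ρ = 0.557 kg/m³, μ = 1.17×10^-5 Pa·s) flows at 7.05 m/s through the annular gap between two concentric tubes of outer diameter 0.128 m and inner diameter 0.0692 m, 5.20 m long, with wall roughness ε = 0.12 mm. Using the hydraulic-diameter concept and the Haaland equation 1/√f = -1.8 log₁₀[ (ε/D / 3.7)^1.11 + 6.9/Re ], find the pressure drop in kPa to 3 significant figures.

Hydraulic diameter D_h = 4A/P = D_o - D_i = 0.128 - 0.0692 = 0.0588 m.
Re = ρVD_h/μ = 0.557·7.05·0.0588/1.17e-05 = 1.973e+04.
ε/D_h = 0.00012/0.0588 = 0.00204; Haaland gives 1/√f = -1.8 log₁₀[0.000242+0.00035] = 5.811, so f = 0.02962.
ΔP = f(L/D_h)(ρV²/2) = 0.02962·5.2/0.0588·13.84 = 36.25 Pa.
ΔP = 0.0363 kPa.

ΔP ≈ 0.0363 kPa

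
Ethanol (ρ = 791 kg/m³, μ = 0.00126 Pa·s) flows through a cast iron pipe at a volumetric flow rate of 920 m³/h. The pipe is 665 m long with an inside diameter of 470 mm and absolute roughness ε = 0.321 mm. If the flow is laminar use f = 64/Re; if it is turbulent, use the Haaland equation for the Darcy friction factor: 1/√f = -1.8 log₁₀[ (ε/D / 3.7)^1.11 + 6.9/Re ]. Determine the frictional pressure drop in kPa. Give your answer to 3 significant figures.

Q = 920 m³/h = 920/3600 = 0.2556 m³/s.
Cross-sectional area A = πD²/4 = π(0.47)²/4 = 0.1735 m²; mean velocity V = Q/A = 0.2556/0.1735 = 1.473 m/s.
Reynolds number Re = ρVD/μ = 791 · 1.473 · 0.47 / 0.00126 = 4.346e+05.
Re > 4000 → turbulent. Relative roughness ε/D = 0.000321/0.47 = 0.000683. Haaland: 1/√f = -1.8 log₁₀[(0.000683/3.7)^1.11 + 6.9/4.346e+05] = -1.8 log₁₀[7.17e-05 + 1.59e-05] = 7.304, so f = 0.01875.
Darcy-Weisbach: ΔP = f(L/D)(ρV²/2) = 0.01875·(665/0.47)·(791·1.473²/2) = 0.01875·1415·858.1 = 2.276e+04 Pa.
ΔP = 2.276e+04 Pa = 22.8 kPa.

ΔP ≈ 22.8 kPa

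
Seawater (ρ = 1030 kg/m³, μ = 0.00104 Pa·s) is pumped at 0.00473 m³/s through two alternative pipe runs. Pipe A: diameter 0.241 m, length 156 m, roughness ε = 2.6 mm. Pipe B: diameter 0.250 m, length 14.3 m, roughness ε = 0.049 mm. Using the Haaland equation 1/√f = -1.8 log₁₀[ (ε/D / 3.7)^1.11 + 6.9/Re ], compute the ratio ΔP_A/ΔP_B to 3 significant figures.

ΔP_A/ΔP_B ≈ 21.5

Pipe A: V = Q/A = 0.00473/0.04562 = 0.1037 m/s; Re = 2.475e+04; ε/D = 0.0108; Haaland → f = 0.04106; ΔP_A = f(L/D)(ρV²/2) = 147.2 Pa.
Pipe B: V = Q/A = 0.00473/0.04909 = 0.09636 m/s; Re = 2.386e+04; ε/D = 0.000196; Haaland → f = 0.02501; ΔP_B = f(L/D)(ρV²/2) = 6.842 Pa.
ΔP_A/ΔP_B = 147.2/6.842 = 21.5.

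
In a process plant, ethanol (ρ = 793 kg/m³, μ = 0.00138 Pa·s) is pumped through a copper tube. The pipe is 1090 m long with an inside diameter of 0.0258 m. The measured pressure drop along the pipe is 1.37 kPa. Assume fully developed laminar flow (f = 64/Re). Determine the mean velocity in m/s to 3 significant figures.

For laminar flow, f = 64/Re with Re = ρVD/μ, so Darcy-Weisbach reduces to ΔP = 32μLV/D². Solving for V: V = ΔP·D²/(32μL) = 1370·(0.0258)²/(32·0.00138·1090) = 0.01895 m/s.
Check: Re = ρVD/μ = 793·0.01895·0.0258/0.00138 = 280.9 < 2300, so the laminar assumption holds.

V ≈ 0.0189 m/s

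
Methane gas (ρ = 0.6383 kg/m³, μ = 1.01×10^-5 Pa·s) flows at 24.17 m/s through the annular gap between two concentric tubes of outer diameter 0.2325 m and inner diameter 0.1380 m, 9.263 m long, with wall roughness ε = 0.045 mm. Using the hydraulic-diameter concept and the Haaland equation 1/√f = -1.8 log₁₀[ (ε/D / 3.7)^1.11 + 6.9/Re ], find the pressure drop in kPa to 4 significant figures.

Hydraulic diameter D_h = 4A/P = D_o - D_i = 0.2325 - 0.138 = 0.0945 m.
Re = ρVD_h/μ = 0.6383·24.17·0.0945/1.01e-05 = 1.443e+05.
ε/D_h = 4.5e-05/0.0945 = 0.000476; Haaland gives 1/√f = -1.8 log₁₀[4.8e-05+4.78e-05] = 7.233, so f = 0.01911.
ΔP = f(L/D_h)(ρV²/2) = 0.01911·9.263/0.0945·186.4 = 349.3 Pa.
ΔP = 0.3493 kPa.

ΔP ≈ 0.3493 kPa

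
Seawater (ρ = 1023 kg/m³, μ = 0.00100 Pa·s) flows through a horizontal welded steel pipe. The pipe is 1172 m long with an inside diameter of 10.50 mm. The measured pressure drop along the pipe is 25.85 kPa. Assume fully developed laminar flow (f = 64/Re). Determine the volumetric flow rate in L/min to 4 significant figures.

Q ≈ 0.3948 L/min

For laminar flow, f = 64/Re with Re = ρVD/μ, so Darcy-Weisbach reduces to ΔP = 32μLV/D². Solving for V: V = ΔP·D²/(32μL) = 2.585e+04·(0.0105)²/(32·0.001·1172) = 0.07599 m/s.
Check: Re = ρVD/μ = 1023·0.07599·0.0105/0.001 = 816.3 < 2300, so the laminar assumption holds.
Q = V·A = 0.07599·(π/4·0.0105²) = 6.58e-06 m³/s = 0.3948 L/min.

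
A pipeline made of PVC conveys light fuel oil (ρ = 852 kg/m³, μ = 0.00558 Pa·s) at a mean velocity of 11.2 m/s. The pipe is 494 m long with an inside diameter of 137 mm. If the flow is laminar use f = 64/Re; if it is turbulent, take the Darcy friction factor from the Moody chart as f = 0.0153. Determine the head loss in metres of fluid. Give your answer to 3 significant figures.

h_f ≈ 353 m

Reynolds number Re = ρVD/μ = 852 · 11.2 · 0.137 / 0.00558 = 2.343e+05.
Re > 4000 → turbulent; use the Moody-chart value f = 0.0153.
Darcy-Weisbach: ΔP = f(L/D)(ρV²/2) = 0.0153·(494/0.137)·(852·11.2²/2) = 0.0153·3606·5.344e+04 = 2.948e+06 Pa.
Head loss h_f = ΔP/(ρg) = 2.948e+06/(852·9.81) = 353 m.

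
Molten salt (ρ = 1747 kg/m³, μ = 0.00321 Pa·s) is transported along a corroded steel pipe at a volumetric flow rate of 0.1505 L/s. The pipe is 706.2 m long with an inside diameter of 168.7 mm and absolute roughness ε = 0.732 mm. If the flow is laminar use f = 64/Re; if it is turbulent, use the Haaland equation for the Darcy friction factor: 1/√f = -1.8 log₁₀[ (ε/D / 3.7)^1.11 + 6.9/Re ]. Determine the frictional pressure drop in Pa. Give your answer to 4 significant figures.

ΔP ≈ 17.16 Pa

Q = 0.1505 L/s = 0.1505/1000 = 0.0001505 m³/s.
Cross-sectional area A = πD²/4 = π(0.1687)²/4 = 0.02235 m²; mean velocity V = Q/A = 0.0001505/0.02235 = 0.006733 m/s.
Reynolds number Re = ρVD/μ = 1747 · 0.006733 · 0.1687 / 0.00321 = 618.2.
Re < 2300 → laminar flow, so f = 64/Re = 64/618.2 = 0.1035 (the turbulent correlation is not needed).
Darcy-Weisbach: ΔP = f(L/D)(ρV²/2) = 0.1035·(706.2/0.1687)·(1747·0.006733²/2) = 0.1035·4186·0.0396 = 17.16 Pa.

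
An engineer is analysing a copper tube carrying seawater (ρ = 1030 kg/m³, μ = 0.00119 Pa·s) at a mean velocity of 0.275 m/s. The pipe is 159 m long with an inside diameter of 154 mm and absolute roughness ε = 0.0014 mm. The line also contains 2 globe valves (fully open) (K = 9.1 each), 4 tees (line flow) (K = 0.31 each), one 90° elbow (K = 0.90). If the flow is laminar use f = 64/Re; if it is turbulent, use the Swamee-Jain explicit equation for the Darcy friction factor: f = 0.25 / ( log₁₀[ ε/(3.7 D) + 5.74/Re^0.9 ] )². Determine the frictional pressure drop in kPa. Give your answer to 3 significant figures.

Reynolds number Re = ρVD/μ = 1030 · 0.275 · 0.154 / 0.00119 = 3.666e+04.
Re > 4000 → turbulent. Relative roughness ε/D = 1.4e-06/0.154 = 9.09e-06. Swamee-Jain: f = 0.25/(log₁₀[9.09e-06/3.7 + 5.74/3.666e+04^0.9])² = 0.25/(log₁₀[2.46e-06 + 0.000448])² = 0.25/(-3.346)² = 0.02232.
Total minor-loss coefficient ΣK = 2·9.1 + 4·0.31 + 1·0.9 = 20.3.
ΔP = [f·L/D + ΣK]·(ρV²/2) = [0.02232·159/0.154 + 20.3]·(1030·0.275²/2) = [23.05 + 20.3]·38.95 = 1690 Pa.
ΔP = 1690 Pa = 1.69 kPa.

ΔP ≈ 1.69 kPa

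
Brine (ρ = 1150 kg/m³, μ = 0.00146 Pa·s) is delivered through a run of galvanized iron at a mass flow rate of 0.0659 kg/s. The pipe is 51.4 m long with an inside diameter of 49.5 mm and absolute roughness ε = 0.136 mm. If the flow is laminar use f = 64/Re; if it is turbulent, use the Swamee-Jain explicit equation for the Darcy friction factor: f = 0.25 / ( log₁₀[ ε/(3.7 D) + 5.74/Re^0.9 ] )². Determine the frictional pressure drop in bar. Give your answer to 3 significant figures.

ΔP ≈ 2.92×10^-4 bar

A = πD²/4 = π(0.0495)²/4 = 0.001924 m²; mean velocity V = ṁ/(ρA) = 0.0659/(1150 · 0.001924) = 0.02978 m/s.
Reynolds number Re = ρVD/μ = 1150 · 0.02978 · 0.0495 / 0.00146 = 1161.
Re < 2300 → laminar flow, so f = 64/Re = 64/1161 = 0.05512 (the turbulent correlation is not needed).
Darcy-Weisbach: ΔP = f(L/D)(ρV²/2) = 0.05512·(51.4/0.0495)·(1150·0.02978²/2) = 0.05512·1038·0.5099 = 29.18 Pa.
ΔP = 29.18 Pa = 2.92×10^-4 bar.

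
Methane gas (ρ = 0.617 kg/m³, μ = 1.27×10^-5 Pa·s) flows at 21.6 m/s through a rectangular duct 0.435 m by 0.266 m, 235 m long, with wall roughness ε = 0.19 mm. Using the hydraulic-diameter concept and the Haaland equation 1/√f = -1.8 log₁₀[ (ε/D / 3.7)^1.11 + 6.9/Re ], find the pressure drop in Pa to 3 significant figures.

ΔP ≈ 1880 Pa

Hydraulic diameter D_h = 4A/P = 4·(0.435·0.266)/(2·(0.435+0.266)) = 0.4628/1.402 = 0.3301 m.
Re = ρVD_h/μ = 0.617·21.6·0.3301/1.27e-05 = 3.464e+05.
ε/D_h = 0.00019/0.3301 = 0.000576; Haaland gives 1/√f = -1.8 log₁₀[5.93e-05+1.99e-05] = 7.382, so f = 0.01835.
ΔP = f(L/D_h)(ρV²/2) = 0.01835·235/0.3301·143.9 = 1880 Pa.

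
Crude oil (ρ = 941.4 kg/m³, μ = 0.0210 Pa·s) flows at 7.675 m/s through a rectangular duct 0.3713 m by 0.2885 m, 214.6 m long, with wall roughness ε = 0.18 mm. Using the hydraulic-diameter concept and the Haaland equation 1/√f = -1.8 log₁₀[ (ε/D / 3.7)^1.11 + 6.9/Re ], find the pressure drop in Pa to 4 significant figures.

ΔP ≈ 367000 Pa

Hydraulic diameter D_h = 4A/P = 4·(0.3713·0.2885)/(2·(0.3713+0.2885)) = 0.4285/1.32 = 0.3247 m.
Re = ρVD_h/μ = 941.4·7.675·0.3247/0.021 = 1.117e+05.
ε/D_h = 0.00018/0.3247 = 0.000554; Haaland gives 1/√f = -1.8 log₁₀[5.69e-05+6.18e-05] = 7.066, so f = 0.02003.
ΔP = f(L/D_h)(ρV²/2) = 0.02003·214.6/0.3247·2.773e+04 = 3.67e+05 Pa.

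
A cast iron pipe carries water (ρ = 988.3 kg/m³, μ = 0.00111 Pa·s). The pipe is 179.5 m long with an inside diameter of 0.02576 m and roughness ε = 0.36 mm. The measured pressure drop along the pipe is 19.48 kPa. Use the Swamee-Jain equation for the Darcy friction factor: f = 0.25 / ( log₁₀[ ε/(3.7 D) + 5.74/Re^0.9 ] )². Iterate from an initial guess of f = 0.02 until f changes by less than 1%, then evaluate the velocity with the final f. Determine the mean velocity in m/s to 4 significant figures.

Rearranging Darcy-Weisbach: V = √(2·ΔP·D/(f·L·ρ)). With ε/D = 0.00036/0.02576 = 0.014, iterate starting from f = 0.02:
  f = 0.02 → V = √(2·1.948e+04·0.02576/(0.02·179.5·988.3)) = 0.5319 m/s; Re = ρVD/μ = 1.22e+04; f → 0.04716
  f = 0.04716 → V = 0.3464 m/s; Re = 7944; f → 0.04914
  f = 0.04914 → V = 0.3393 m/s; Re = 7783; f → 0.04925
Converged (Δf/f < 1%). With the final f = 0.04925: V = √(2·1.948e+04·0.02576/(0.04925·179.5·988.3)) = 0.3389 m/s.

V ≈ 0.3389 m/s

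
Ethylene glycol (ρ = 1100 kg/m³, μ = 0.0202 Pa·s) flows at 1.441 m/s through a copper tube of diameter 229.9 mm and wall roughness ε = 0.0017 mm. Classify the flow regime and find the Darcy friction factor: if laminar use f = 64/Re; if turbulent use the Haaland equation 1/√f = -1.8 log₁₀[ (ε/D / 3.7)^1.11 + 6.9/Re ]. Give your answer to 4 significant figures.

f ≈ 0.02644

Re = ρVD/μ = 1100·1.441·0.2299/0.0202 = 1.804e+04.
Re > 4000 → turbulent. ε/D = 1.7e-06/0.2299 = 7.39e-06; Haaland: 1/√f = -1.8 log₁₀[4.72e-07 + 0.000382] = 6.15, so f = 0.02644.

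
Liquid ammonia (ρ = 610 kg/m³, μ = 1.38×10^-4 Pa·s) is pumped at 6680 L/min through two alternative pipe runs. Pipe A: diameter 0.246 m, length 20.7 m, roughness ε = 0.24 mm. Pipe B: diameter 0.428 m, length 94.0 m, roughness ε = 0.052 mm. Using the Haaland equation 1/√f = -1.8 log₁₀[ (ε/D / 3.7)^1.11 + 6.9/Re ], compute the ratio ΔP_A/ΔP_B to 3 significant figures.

ΔP_A/ΔP_B ≈ 5.19

Pipe A: V = Q/A = 0.1113/0.04753 = 2.342 m/s; Re = 2.547e+06; ε/D = 0.000976; Haaland → f = 0.01966; ΔP_A = f(L/D)(ρV²/2) = 2769 Pa.
Pipe B: V = Q/A = 0.1113/0.1439 = 0.7738 m/s; Re = 1.464e+06; ε/D = 0.000121; Haaland → f = 0.0133; ΔP_B = f(L/D)(ρV²/2) = 533.7 Pa.
ΔP_A/ΔP_B = 2769/533.7 = 5.19.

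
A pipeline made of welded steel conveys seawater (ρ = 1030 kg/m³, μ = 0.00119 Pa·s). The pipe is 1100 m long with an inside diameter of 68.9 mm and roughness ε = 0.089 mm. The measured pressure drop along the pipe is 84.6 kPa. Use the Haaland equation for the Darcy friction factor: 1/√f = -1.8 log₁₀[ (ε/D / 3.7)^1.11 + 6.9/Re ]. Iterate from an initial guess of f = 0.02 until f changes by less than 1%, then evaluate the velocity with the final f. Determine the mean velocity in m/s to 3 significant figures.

V ≈ 0.636 m/s

Rearranging Darcy-Weisbach: V = √(2·ΔP·D/(f·L·ρ)). With ε/D = 8.9e-05/0.0689 = 0.00129, iterate starting from f = 0.02:
  f = 0.02 → V = √(2·8.46e+04·0.0689/(0.02·1100·1030)) = 0.7173 m/s; Re = ρVD/μ = 4.277e+04; f → 0.02501
  f = 0.02501 → V = 0.6415 m/s; Re = 3.825e+04; f → 0.02538
  f = 0.02538 → V = 0.6367 m/s; Re = 3.797e+04; f → 0.02541
Converged (Δf/f < 1%). With the final f = 0.02541: V = √(2·8.46e+04·0.0689/(0.02541·1100·1030)) = 0.6364 m/s.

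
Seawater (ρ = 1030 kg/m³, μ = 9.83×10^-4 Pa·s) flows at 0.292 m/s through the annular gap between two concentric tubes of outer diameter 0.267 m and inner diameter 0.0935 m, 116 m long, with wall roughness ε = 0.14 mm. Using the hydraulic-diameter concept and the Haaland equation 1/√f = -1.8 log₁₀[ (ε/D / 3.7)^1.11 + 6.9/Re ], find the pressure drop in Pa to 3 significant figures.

Hydraulic diameter D_h = 4A/P = D_o - D_i = 0.267 - 0.0935 = 0.1735 m.
Re = ρVD_h/μ = 1030·0.292·0.1735/0.000983 = 5.308e+04.
ε/D_h = 0.00014/0.1735 = 0.000807; Haaland gives 1/√f = -1.8 log₁₀[8.63e-05+0.00013] = 6.597, so f = 0.02298.
ΔP = f(L/D_h)(ρV²/2) = 0.02298·116/0.1735·43.91 = 674.6 Pa.

ΔP ≈ 675 Pa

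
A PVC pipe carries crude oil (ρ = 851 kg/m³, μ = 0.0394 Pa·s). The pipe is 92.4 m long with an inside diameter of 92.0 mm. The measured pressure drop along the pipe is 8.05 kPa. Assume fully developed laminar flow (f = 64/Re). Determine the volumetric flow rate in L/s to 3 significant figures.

For laminar flow, f = 64/Re with Re = ρVD/μ, so Darcy-Weisbach reduces to ΔP = 32μLV/D². Solving for V: V = ΔP·D²/(32μL) = 8050·(0.092)²/(32·0.0394·92.4) = 0.5849 m/s.
Check: Re = ρVD/μ = 851·0.5849·0.092/0.0394 = 1162 < 2300, so the laminar assumption holds.
Q = V·A = 0.5849·(π/4·0.092²) = 0.003888 m³/s = 3.89 L/s.

Q ≈ 3.89 L/s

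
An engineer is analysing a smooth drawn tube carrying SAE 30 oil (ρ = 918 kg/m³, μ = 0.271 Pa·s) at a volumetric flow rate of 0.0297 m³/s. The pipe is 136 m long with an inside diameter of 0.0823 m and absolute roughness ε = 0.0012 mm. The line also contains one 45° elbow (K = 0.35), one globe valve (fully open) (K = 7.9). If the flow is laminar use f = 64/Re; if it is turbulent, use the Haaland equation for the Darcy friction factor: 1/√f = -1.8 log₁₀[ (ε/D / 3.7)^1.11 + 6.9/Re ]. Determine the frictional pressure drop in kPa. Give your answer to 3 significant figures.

ΔP ≈ 1090 kPa

Cross-sectional area A = πD²/4 = π(0.0823)²/4 = 0.00532 m²; mean velocity V = Q/A = 0.0297/0.00532 = 5.583 m/s.
Reynolds number Re = ρVD/μ = 918 · 5.583 · 0.0823 / 0.271 = 1556.
Re < 2300 → laminar flow, so f = 64/Re = 64/1556 = 0.04112 (the turbulent correlation is not needed).
Total minor-loss coefficient ΣK = 1·0.35 + 1·7.9 = 8.25.
ΔP = [f·L/D + ΣK]·(ρV²/2) = [0.04112·136/0.0823 + 8.25]·(918·5.583²/2) = [67.95 + 8.25]·1.431e+04 = 1.09e+06 Pa.
ΔP = 1.09e+06 Pa = 1090 kPa.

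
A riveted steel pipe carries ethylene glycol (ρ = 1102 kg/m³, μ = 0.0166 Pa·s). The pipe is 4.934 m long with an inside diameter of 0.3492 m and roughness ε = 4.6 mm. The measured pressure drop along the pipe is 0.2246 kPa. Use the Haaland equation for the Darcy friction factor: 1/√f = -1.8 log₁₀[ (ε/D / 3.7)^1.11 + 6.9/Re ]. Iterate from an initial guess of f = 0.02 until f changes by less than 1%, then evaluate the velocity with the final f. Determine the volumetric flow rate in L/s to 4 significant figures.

Rearranging Darcy-Weisbach: V = √(2·ΔP·D/(f·L·ρ)). With ε/D = 0.0046/0.3492 = 0.0132, iterate starting from f = 0.02:
  f = 0.02 → V = √(2·224.6·0.3492/(0.02·4.934·1102)) = 1.201 m/s; Re = ρVD/μ = 2.784e+04; f → 0.04346
  f = 0.04346 → V = 0.8148 m/s; Re = 1.889e+04; f → 0.04422
  f = 0.04422 → V = 0.8077 m/s; Re = 1.873e+04; f → 0.04424
Converged (Δf/f < 1%). With the final f = 0.04424: V = √(2·224.6·0.3492/(0.04424·4.934·1102)) = 0.8076 m/s.
Q = V·A = 0.8076·(π/4·0.3492²) = 0.07734 m³/s = 77.34 L/s.

Q ≈ 77.34 L/s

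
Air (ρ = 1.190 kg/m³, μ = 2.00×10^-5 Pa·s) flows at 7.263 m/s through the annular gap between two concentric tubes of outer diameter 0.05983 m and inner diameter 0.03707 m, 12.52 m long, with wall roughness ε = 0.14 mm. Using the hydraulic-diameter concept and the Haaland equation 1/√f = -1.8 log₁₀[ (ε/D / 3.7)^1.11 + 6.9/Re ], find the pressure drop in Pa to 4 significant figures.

Hydraulic diameter D_h = 4A/P = D_o - D_i = 0.05983 - 0.03707 = 0.02276 m.
Re = ρVD_h/μ = 1.19·7.263·0.02276/2e-05 = 9836.
ε/D_h = 0.00014/0.02276 = 0.00615; Haaland gives 1/√f = -1.8 log₁₀[0.000822+0.000702] = 5.071, so f = 0.03889.
ΔP = f(L/D_h)(ρV²/2) = 0.03889·12.52/0.02276·31.39 = 671.5 Pa.

ΔP ≈ 671.5 Pa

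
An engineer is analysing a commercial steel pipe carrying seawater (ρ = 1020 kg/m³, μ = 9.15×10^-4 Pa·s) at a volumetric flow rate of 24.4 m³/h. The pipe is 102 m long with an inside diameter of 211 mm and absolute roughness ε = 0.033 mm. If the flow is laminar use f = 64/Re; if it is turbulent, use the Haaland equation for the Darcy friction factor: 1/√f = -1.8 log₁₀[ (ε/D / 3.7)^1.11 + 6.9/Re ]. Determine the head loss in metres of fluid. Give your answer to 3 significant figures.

h_f ≈ 0.0200 m

Q = 24.4 m³/h = 24.4/3600 = 0.006778 m³/s.
Cross-sectional area A = πD²/4 = π(0.211)²/4 = 0.03497 m²; mean velocity V = Q/A = 0.006778/0.03497 = 0.1938 m/s.
Reynolds number Re = ρVD/μ = 1020 · 0.1938 · 0.211 / 0.000915 = 4.559e+04.
Re > 4000 → turbulent. Relative roughness ε/D = 3.3e-05/0.211 = 0.000156. Haaland: 1/√f = -1.8 log₁₀[(0.000156/3.7)^1.11 + 6.9/4.559e+04] = -1.8 log₁₀[1.4e-05 + 0.000151] = 6.807, so f = 0.02158.
Darcy-Weisbach: ΔP = f(L/D)(ρV²/2) = 0.02158·(102/0.211)·(1020·0.1938²/2) = 0.02158·483.4·19.16 = 199.9 Pa.
Head loss h_f = ΔP/(ρg) = 199.9/(1020·9.81) = 0.0200 m.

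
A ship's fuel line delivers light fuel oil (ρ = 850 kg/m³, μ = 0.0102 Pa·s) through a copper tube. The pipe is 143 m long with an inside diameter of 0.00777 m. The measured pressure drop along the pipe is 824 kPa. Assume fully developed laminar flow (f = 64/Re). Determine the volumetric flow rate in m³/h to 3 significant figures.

Q ≈ 0.182 m³/h

For laminar flow, f = 64/Re with Re = ρVD/μ, so Darcy-Weisbach reduces to ΔP = 32μLV/D². Solving for V: V = ΔP·D²/(32μL) = 8.24e+05·(0.00777)²/(32·0.0102·143) = 1.066 m/s.
Check: Re = ρVD/μ = 850·1.066·0.00777/0.0102 = 690.1 < 2300, so the laminar assumption holds.
Q = V·A = 1.066·(π/4·0.00777²) = 5.054e-05 m³/s = 0.182 m³/h.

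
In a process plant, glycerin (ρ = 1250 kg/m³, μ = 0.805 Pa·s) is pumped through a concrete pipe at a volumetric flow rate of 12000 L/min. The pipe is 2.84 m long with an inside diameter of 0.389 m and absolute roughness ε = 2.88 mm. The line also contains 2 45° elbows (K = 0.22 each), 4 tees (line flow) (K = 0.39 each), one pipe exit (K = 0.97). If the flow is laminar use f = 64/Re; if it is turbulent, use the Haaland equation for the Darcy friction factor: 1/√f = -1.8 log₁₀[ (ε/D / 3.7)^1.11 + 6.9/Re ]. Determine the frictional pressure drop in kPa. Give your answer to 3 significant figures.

Q = 12000 L/min = 12000/60000 = 0.2 m³/s.
Cross-sectional area A = πD²/4 = π(0.389)²/4 = 0.1188 m²; mean velocity V = Q/A = 0.2/0.1188 = 1.683 m/s.
Reynolds number Re = ρVD/μ = 1250 · 1.683 · 0.389 / 0.805 = 1016.
Re < 2300 → laminar flow, so f = 64/Re = 64/1016 = 0.06296 (the turbulent correlation is not needed).
Total minor-loss coefficient ΣK = 2·0.22 + 4·0.39 + 1·0.97 = 2.97.
ΔP = [f·L/D + ΣK]·(ρV²/2) = [0.06296·2.84/0.389 + 2.97]·(1250·1.683²/2) = [0.4597 + 2.97]·1770 = 6070 Pa.
ΔP = 6070 Pa = 6.07 kPa.

ΔP ≈ 6.07 kPa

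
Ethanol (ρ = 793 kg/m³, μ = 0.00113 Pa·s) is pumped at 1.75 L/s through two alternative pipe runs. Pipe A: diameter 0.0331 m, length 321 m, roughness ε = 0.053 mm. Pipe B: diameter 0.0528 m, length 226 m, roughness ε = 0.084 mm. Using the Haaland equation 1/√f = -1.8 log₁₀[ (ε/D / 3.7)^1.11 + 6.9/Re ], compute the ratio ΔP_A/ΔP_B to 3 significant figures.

ΔP_A/ΔP_B ≈ 13.8

Pipe A: V = Q/A = 0.00175/0.0008605 = 2.034 m/s; Re = 4.724e+04; ε/D = 0.0016; Haaland → f = 0.02548; ΔP_A = f(L/D)(ρV²/2) = 4.052e+05 Pa.
Pipe B: V = Q/A = 0.00175/0.00219 = 0.7992 m/s; Re = 2.961e+04; ε/D = 0.00159; Haaland → f = 0.02701; ΔP_B = f(L/D)(ρV²/2) = 2.928e+04 Pa.
ΔP_A/ΔP_B = 4.052e+05/2.928e+04 = 13.8.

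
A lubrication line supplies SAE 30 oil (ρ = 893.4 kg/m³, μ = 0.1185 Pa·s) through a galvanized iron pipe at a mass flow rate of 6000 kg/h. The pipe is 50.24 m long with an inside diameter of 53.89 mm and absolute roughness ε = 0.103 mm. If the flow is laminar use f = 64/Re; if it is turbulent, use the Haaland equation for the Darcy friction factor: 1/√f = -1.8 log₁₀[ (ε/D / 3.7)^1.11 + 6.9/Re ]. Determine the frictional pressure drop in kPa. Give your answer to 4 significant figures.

ṁ = 6000 kg/h = 6000/3600 = 1.667 kg/s.
A = πD²/4 = π(0.05389)²/4 = 0.002281 m²; mean velocity V = ṁ/(ρA) = 1.667/(893.4 · 0.002281) = 0.8179 m/s.
Reynolds number Re = ρVD/μ = 893.4 · 0.8179 · 0.05389 / 0.118 = 332.3.
Re < 2300 → laminar flow, so f = 64/Re = 64/332.3 = 0.1926 (the turbulent correlation is not needed).
Darcy-Weisbach: ΔP = f(L/D)(ρV²/2) = 0.1926·(50.24/0.05389)·(893.4·0.8179²/2) = 0.1926·932.3·298.8 = 5.365e+04 Pa.
ΔP = 5.365e+04 Pa = 53.65 kPa.

ΔP ≈ 53.65 kPa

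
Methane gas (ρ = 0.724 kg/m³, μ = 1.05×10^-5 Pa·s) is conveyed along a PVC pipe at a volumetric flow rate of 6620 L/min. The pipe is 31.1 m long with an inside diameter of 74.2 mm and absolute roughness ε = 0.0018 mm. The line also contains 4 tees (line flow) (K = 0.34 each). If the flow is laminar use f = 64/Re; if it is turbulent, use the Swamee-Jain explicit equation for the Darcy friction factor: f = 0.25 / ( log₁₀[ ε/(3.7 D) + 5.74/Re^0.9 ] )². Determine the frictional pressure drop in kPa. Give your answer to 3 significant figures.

Q = 6620 L/min = 6620/60000 = 0.1103 m³/s.
Cross-sectional area A = πD²/4 = π(0.0742)²/4 = 0.004324 m²; mean velocity V = Q/A = 0.1103/0.004324 = 25.52 m/s.
Reynolds number Re = ρVD/μ = 0.724 · 25.52 · 0.0742 / 1.05e-05 = 1.305e+05.
Re > 4000 → turbulent. Relative roughness ε/D = 1.8e-06/0.0742 = 2.43e-05. Swamee-Jain: f = 0.25/(log₁₀[2.43e-05/3.7 + 5.74/1.305e+05^0.9])² = 0.25/(log₁₀[6.56e-06 + 0.000143])² = 0.25/(-3.826)² = 0.01708.
Total minor-loss coefficient ΣK = 4·0.34 = 1.36.
ΔP = [f·L/D + ΣK]·(ρV²/2) = [0.01708·31.1/0.0742 + 1.36]·(0.724·25.52²/2) = [7.159 + 1.36]·235.7 = 2008 Pa.
ΔP = 2008 Pa = 2.01 kPa.

ΔP ≈ 2.01 kPa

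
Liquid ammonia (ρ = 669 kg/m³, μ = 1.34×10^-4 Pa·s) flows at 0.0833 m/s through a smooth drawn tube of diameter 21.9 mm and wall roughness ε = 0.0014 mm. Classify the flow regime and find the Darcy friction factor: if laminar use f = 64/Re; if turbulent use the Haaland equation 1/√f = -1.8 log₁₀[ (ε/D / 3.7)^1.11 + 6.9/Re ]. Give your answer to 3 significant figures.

f ≈ 0.0318

Re = ρVD/μ = 669·0.0833·0.0219/0.000134 = 9108.
Re > 4000 → turbulent. ε/D = 1.4e-06/0.0219 = 6.39e-05; Haaland: 1/√f = -1.8 log₁₀[5.17e-06 + 0.000758] = 5.612, so f = 0.03176.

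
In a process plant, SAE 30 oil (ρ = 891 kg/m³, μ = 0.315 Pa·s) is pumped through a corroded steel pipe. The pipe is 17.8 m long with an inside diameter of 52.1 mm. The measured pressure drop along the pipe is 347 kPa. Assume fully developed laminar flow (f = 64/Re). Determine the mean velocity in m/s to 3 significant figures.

For laminar flow, f = 64/Re with Re = ρVD/μ, so Darcy-Weisbach reduces to ΔP = 32μLV/D². Solving for V: V = ΔP·D²/(32μL) = 3.47e+05·(0.0521)²/(32·0.315·17.8) = 5.25 m/s.
Check: Re = ρVD/μ = 891·5.25·0.0521/0.315 = 773.6 < 2300, so the laminar assumption holds.

V ≈ 5.25 m/s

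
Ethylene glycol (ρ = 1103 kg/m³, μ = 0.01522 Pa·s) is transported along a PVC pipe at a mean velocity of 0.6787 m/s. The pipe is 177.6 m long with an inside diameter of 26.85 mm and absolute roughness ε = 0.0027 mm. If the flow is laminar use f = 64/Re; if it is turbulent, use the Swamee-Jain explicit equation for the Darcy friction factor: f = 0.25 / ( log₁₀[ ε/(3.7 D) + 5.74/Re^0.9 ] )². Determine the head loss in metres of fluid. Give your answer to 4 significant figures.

Reynolds number Re = ρVD/μ = 1103 · 0.6787 · 0.02685 / 0.0152 = 1321.
Re < 2300 → laminar flow, so f = 64/Re = 64/1321 = 0.04846 (the turbulent correlation is not needed).
Darcy-Weisbach: ΔP = f(L/D)(ρV²/2) = 0.04846·(177.6/0.02685)·(1103·0.6787²/2) = 0.04846·6615·254 = 8.143e+04 Pa.
Head loss h_f = ΔP/(ρg) = 8.143e+04/(1103·9.81) = 7.526 m.

h_f ≈ 7.526 m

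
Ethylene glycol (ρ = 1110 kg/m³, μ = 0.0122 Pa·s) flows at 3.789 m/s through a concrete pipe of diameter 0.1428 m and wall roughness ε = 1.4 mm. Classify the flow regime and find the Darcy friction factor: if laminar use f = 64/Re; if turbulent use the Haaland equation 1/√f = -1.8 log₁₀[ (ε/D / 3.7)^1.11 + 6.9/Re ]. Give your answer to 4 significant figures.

Re = ρVD/μ = 1110·3.789·0.1428/0.0122 = 4.923e+04.
Re > 4000 → turbulent. ε/D = 0.0014/0.1428 = 0.0098; Haaland: 1/√f = -1.8 log₁₀[0.00138 + 0.00014] = 5.073, so f = 0.03886.

f ≈ 0.03886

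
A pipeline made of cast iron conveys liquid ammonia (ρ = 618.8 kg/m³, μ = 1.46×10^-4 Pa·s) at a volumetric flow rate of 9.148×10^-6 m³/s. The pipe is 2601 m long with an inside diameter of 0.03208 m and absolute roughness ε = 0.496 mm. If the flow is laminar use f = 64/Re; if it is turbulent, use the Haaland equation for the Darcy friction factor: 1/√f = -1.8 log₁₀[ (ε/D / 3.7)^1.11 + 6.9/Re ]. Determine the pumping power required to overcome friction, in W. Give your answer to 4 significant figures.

Cross-sectional area A = πD²/4 = π(0.03208)²/4 = 0.0008083 m²; mean velocity V = Q/A = 9.148e-06/0.0008083 = 0.01132 m/s.
Reynolds number Re = ρVD/μ = 618.8 · 0.01132 · 0.03208 / 0.000146 = 1539.
Re < 2300 → laminar flow, so f = 64/Re = 64/1539 = 0.04159 (the turbulent correlation is not needed).
Darcy-Weisbach: ΔP = f(L/D)(ρV²/2) = 0.04159·(2601/0.03208)·(618.8·0.01132²/2) = 0.04159·8.108e+04·0.03963 = 133.6 Pa.
Pumping power P = QΔP = 9.148e-06·133.6 = 0.0012226 W = 0.001223 W.

P ≈ 0.001223 W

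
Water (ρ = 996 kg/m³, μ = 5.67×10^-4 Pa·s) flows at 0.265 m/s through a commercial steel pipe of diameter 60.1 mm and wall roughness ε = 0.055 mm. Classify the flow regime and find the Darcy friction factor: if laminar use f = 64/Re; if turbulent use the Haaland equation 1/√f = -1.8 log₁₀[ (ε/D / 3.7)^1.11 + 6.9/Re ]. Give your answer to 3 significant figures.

Re = ρVD/μ = 996·0.265·0.0601/0.000567 = 2.798e+04.
Re > 4000 → turbulent. ε/D = 5.5e-05/0.0601 = 0.000915; Haaland: 1/√f = -1.8 log₁₀[9.92e-05 + 0.000247] = 6.23, so f = 0.02576.

f ≈ 0.0258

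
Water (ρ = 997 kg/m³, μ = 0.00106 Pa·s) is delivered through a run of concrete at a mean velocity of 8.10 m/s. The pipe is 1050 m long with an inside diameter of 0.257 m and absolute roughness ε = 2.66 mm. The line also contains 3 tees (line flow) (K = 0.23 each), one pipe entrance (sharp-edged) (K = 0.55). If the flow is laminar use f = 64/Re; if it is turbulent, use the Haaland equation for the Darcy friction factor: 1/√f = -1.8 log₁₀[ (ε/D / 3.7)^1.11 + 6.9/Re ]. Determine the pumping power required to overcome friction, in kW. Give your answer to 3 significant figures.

Reynolds number Re = ρVD/μ = 997 · 8.1 · 0.257 / 0.00106 = 1.958e+06.
Re > 4000 → turbulent. Relative roughness ε/D = 0.00266/0.257 = 0.0104. Haaland: 1/√f = -1.8 log₁₀[(0.0104/3.7)^1.11 + 6.9/1.958e+06] = -1.8 log₁₀[0.00147 + 3.52e-06] = 5.1, so f = 0.03845.
Total minor-loss coefficient ΣK = 3·0.23 + 1·0.55 = 1.24.
ΔP = [f·L/D + ΣK]·(ρV²/2) = [0.03845·1050/0.257 + 1.24]·(997·8.1²/2) = [157.1 + 1.24]·3.271e+04 = 5.179e+06 Pa.
Q = V·A = 8.1·0.05187 = 0.4202 m³/s.
Pumping power P = QΔP = 0.4202·5.179e+06 = 2176000 W = 2180 kW.

P ≈ 2180 kW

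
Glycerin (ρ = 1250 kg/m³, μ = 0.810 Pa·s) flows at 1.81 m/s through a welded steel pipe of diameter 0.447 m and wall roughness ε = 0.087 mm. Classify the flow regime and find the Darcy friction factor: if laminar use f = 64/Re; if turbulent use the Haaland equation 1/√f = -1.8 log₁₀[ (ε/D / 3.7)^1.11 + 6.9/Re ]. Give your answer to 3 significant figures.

f ≈ 0.0513

Re = ρVD/μ = 1250·1.81·0.447/0.81 = 1249.
Re < 2300 → laminar, so f = 64/Re = 0.05126 (roughness is irrelevant in laminar flow).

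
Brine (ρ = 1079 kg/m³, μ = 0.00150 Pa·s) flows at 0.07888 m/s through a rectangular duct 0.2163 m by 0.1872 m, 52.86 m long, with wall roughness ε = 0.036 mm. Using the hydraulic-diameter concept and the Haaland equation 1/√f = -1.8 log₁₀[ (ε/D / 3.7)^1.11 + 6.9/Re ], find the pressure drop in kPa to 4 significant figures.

ΔP ≈ 0.02655 kPa

Hydraulic diameter D_h = 4A/P = 4·(0.2163·0.1872)/(2·(0.2163+0.1872)) = 0.162/0.807 = 0.2007 m.
Re = ρVD_h/μ = 1079·0.07888·0.2007/0.0015 = 1.139e+04.
ε/D_h = 3.6e-05/0.2007 = 0.000179; Haaland gives 1/√f = -1.8 log₁₀[1.63e-05+0.000606] = 5.771, so f = 0.03003.
ΔP = f(L/D_h)(ρV²/2) = 0.03003·52.86/0.2007·3.357 = 26.55 Pa.
ΔP = 0.02655 kPa.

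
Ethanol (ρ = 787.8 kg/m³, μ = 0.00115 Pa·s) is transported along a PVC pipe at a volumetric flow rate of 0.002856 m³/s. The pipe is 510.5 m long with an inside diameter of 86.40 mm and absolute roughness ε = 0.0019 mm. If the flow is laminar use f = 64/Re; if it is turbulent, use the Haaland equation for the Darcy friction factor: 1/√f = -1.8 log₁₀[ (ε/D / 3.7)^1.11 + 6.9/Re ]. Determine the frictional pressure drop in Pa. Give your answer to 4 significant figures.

Cross-sectional area A = πD²/4 = π(0.0864)²/4 = 0.005863 m²; mean velocity V = Q/A = 0.002856/0.005863 = 0.4871 m/s.
Reynolds number Re = ρVD/μ = 787.8 · 0.4871 · 0.0864 / 0.00115 = 2.883e+04.
Re > 4000 → turbulent. Relative roughness ε/D = 1.9e-06/0.0864 = 2.2e-05. Haaland: 1/√f = -1.8 log₁₀[(2.2e-05/3.7)^1.11 + 6.9/2.883e+04] = -1.8 log₁₀[1.58e-06 + 0.000239] = 6.513, so f = 0.02358.
Darcy-Weisbach: ΔP = f(L/D)(ρV²/2) = 0.02358·(510.5/0.0864)·(787.8·0.4871²/2) = 0.02358·5909·93.47 = 1.302e+04 Pa.

ΔP ≈ 13020 Pa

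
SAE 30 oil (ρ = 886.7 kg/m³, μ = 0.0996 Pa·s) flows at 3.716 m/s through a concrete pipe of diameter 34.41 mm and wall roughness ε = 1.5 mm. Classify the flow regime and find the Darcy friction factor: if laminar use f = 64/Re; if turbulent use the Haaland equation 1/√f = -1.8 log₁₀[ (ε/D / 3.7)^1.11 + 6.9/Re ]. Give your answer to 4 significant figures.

Re = ρVD/μ = 886.7·3.716·0.03441/0.0996 = 1138.
Re < 2300 → laminar, so f = 64/Re = 0.05622 (roughness is irrelevant in laminar flow).

f ≈ 0.05622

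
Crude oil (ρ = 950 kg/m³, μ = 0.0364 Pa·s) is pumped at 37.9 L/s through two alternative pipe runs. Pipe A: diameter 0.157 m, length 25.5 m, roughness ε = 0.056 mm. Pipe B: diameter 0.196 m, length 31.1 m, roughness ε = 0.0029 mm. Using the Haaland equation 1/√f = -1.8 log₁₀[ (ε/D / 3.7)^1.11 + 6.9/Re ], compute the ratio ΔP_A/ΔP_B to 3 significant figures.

ΔP_A/ΔP_B ≈ 2.36

Pipe A: V = Q/A = 0.0379/0.01936 = 1.958 m/s; Re = 8022; ε/D = 0.000357; Haaland → f = 0.03322; ΔP_A = f(L/D)(ρV²/2) = 9822 Pa.
Pipe B: V = Q/A = 0.0379/0.03017 = 1.256 m/s; Re = 6426; ε/D = 1.48e-05; Haaland → f = 0.03502; ΔP_B = f(L/D)(ρV²/2) = 4165 Pa.
ΔP_A/ΔP_B = 9822/4165 = 2.36.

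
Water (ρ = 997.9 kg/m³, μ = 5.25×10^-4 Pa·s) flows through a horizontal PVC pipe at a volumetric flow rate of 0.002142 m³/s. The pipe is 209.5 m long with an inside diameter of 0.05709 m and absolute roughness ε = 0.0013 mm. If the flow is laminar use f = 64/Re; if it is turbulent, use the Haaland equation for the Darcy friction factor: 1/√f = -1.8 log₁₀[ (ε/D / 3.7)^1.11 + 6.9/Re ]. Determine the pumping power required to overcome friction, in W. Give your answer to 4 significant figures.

P ≈ 50.18 W

Cross-sectional area A = πD²/4 = π(0.05709)²/4 = 0.00256 m²; mean velocity V = Q/A = 0.002142/0.00256 = 0.8368 m/s.
Reynolds number Re = ρVD/μ = 997.9 · 0.8368 · 0.05709 / 0.000525 = 9.08e+04.
Re > 4000 → turbulent. Relative roughness ε/D = 1.3e-06/0.05709 = 2.28e-05. Haaland: 1/√f = -1.8 log₁₀[(2.28e-05/3.7)^1.11 + 6.9/9.08e+04] = -1.8 log₁₀[1.64e-06 + 7.6e-05] = 7.398, so f = 0.01827.
Darcy-Weisbach: ΔP = f(L/D)(ρV²/2) = 0.01827·(209.5/0.05709)·(997.9·0.8368²/2) = 0.01827·3670·349.4 = 2.343e+04 Pa.
Pumping power P = QΔP = 0.002142·2.343e+04 = 50.177 W = 50.18 W.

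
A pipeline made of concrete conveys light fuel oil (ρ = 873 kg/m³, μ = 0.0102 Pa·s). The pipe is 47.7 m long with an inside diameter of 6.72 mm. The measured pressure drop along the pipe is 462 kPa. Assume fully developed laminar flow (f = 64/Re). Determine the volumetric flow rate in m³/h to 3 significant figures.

Q ≈ 0.171 m³/h

For laminar flow, f = 64/Re with Re = ρVD/μ, so Darcy-Weisbach reduces to ΔP = 32μLV/D². Solving for V: V = ΔP·D²/(32μL) = 4.62e+05·(0.00672)²/(32·0.0102·47.7) = 1.34 m/s.
Check: Re = ρVD/μ = 873·1.34·0.00672/0.0102 = 770.7 < 2300, so the laminar assumption holds.
Q = V·A = 1.34·(π/4·0.00672²) = 4.753e-05 m³/s = 0.171 m³/h.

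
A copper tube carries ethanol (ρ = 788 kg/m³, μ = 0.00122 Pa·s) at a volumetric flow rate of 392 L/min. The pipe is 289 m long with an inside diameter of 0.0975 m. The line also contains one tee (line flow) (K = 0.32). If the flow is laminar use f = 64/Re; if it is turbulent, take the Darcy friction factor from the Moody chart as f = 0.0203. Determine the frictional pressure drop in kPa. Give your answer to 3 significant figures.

Q = 392 L/min = 392/60000 = 0.006533 m³/s.
Cross-sectional area A = πD²/4 = π(0.0975)²/4 = 0.007466 m²; mean velocity V = Q/A = 0.006533/0.007466 = 0.8751 m/s.
Reynolds number Re = ρVD/μ = 788 · 0.8751 · 0.0975 / 0.00122 = 5.511e+04.
Re > 4000 → turbulent; use the Moody-chart value f = 0.0203.
Total minor-loss coefficient ΣK = 1·0.32 = 0.32.
ΔP = [f·L/D + ΣK]·(ρV²/2) = [0.0203·289/0.0975 + 0.32]·(788·0.8751²/2) = [60.17 + 0.32]·301.7 = 1.825e+04 Pa.
ΔP = 1.825e+04 Pa = 18.2 kPa.

ΔP ≈ 18.2 kPa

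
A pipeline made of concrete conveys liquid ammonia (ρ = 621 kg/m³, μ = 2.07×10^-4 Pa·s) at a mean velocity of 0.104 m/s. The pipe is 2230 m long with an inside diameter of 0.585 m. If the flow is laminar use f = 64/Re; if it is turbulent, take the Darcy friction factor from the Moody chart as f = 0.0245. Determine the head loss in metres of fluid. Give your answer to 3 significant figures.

h_f ≈ 0.0515 m

Reynolds number Re = ρVD/μ = 621 · 0.104 · 0.585 / 0.000207 = 1.825e+05.
Re > 4000 → turbulent; use the Moody-chart value f = 0.0245.
Darcy-Weisbach: ΔP = f(L/D)(ρV²/2) = 0.0245·(2230/0.585)·(621·0.104²/2) = 0.0245·3812·3.358 = 313.6 Pa.
Head loss h_f = ΔP/(ρg) = 313.6/(621·9.81) = 0.0515 m.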